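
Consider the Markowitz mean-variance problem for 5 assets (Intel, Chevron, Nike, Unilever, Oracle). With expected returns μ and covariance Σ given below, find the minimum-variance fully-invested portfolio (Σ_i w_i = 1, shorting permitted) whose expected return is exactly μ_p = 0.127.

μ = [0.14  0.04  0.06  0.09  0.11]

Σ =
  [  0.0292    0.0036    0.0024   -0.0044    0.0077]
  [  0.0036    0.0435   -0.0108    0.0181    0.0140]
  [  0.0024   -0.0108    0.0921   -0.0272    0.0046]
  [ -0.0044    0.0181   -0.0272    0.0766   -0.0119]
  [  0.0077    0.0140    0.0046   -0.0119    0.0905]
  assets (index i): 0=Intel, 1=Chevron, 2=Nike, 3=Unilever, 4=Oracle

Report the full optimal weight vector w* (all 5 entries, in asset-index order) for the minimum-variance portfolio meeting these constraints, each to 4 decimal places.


x=Σ⁻¹μ = [4.7897  -0.4444  1.0382  2.0945  1.0993]
y=Σ⁻¹𝟙 = [31.8825  14.2616  16.8344  18.6955  7.7335]
a=μᵀx=1.024507  b=𝟙ᵀx=8.577349  c=𝟙ᵀy=89.407407  D=ac−b²=18.027600
λ₁=(c·0.127−b)/D = (89.407407·0.127−8.577349)/18.027600 = 0.154063
λ₂=(a−b·0.127)/D = (1.024507−8.577349·0.127)/18.027600 = -0.003595
w* = 0.154063·x + -0.003595·y:
  w_0 = 0.154063·4.7897 + -0.003595·31.8825 = 0.6233  (Intel)
  w_1 = 0.154063·-0.4444 + -0.003595·14.2616 = -0.1197  (Chevron)
  w_2 = 0.154063·1.0382 + -0.003595·16.8344 = 0.0994  (Nike)
  w_3 = 0.154063·2.0945 + -0.003595·18.6955 = 0.2555  (Unilever)
  w_4 = 0.154063·1.0993 + -0.003595·7.7335 = 0.1416  (Oracle)
Σw_i=1.0000  μᵀw=0.1270
σ²=wᵀΣw=λ₁·μ_p+λ₂ = 0.154063·0.127 + -0.003595 = 0.015971 ≈ 0.0160

0.6233  -0.1197  0.0994  0.2555  0.1416


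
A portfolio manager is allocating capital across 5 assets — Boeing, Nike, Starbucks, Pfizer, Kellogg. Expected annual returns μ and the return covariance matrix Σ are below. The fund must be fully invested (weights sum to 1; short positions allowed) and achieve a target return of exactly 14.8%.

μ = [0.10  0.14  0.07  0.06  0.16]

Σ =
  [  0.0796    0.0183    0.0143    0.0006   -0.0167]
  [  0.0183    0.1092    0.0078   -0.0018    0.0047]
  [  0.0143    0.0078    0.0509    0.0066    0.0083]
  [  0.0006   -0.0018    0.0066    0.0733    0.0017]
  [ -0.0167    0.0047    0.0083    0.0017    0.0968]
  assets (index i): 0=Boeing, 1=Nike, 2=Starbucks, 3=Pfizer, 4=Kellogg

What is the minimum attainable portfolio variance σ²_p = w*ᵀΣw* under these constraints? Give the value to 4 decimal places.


g=Σ⁻¹μ = [1.3182  0.9633  0.4701  0.7478  1.7801]
h=Σ⁻¹𝟙 = [11.0927  6.1682  12.2417  12.3533  10.6782]
a=μᵀg=0.629268  b=𝟙ᵀg=5.279450  c=𝟙ᵀh=52.534129  D=ac−b²=5.185470
λ₁=(c·0.148−b)/D = (52.534129·0.148−5.279450)/5.185470 = 0.481268
λ₂=(a−b·0.148)/D = (0.629268−5.279450·0.148)/5.185470 = -0.029330
w* = 0.481268·g + -0.029330·h:
  w_0 = 0.481268·1.3182 + -0.029330·11.0927 = 0.3091  (Boeing)
  w_1 = 0.481268·0.9633 + -0.029330·6.1682 = 0.2827  (Nike)
  w_2 = 0.481268·0.4701 + -0.029330·12.2417 = -0.1328  (Starbucks)
  w_3 = 0.481268·0.7478 + -0.029330·12.3533 = -0.0024  (Pfizer)
  w_4 = 0.481268·1.7801 + -0.029330·10.6782 = 0.5435  (Kellogg)
Σw_i=1.0000  μᵀw=0.1480
σ²=wᵀΣw=λ₁·μ_p+λ₂ = 0.481268·0.148 + -0.029330 = 0.041898 ≈ 0.0419

0.0419


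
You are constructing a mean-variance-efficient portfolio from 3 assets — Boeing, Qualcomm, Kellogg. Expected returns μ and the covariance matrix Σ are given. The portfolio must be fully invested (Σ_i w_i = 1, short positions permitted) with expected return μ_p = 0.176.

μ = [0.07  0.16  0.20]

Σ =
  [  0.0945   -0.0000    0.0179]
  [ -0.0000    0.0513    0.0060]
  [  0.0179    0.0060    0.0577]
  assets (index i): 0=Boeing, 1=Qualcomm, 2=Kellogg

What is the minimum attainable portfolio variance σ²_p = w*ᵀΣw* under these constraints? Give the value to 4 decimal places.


u=Σ⁻¹μ = [0.1470  2.7523  3.1344]
v=Σ⁻¹𝟙 = [8.1312  17.9799  12.9389]
a=μᵀu=1.077540  b=𝟙ᵀu=6.033734  c=𝟙ᵀv=39.049890  D=ac−b²=5.671884
λ₁=(c·0.176−b)/D = (39.049890·0.176−6.033734)/5.671884 = 0.147931
λ₂=(a−b·0.176)/D = (1.077540−6.033734·0.176)/5.671884 = 0.002751
w* = 0.147931·u + 0.002751·v:
  w_0 = 0.147931·0.1470 + 0.002751·8.1312 = 0.0441  (Boeing)
  w_1 = 0.147931·2.7523 + 0.002751·17.9799 = 0.4566  (Qualcomm)
  w_2 = 0.147931·3.1344 + 0.002751·12.9389 = 0.4993  (Kellogg)
Σw_i=1.0000  μᵀw=0.1760
σ²=wᵀΣw=λ₁·μ_p+λ₂ = 0.147931·0.176 + 0.002751 = 0.028787 ≈ 0.0288

0.0288


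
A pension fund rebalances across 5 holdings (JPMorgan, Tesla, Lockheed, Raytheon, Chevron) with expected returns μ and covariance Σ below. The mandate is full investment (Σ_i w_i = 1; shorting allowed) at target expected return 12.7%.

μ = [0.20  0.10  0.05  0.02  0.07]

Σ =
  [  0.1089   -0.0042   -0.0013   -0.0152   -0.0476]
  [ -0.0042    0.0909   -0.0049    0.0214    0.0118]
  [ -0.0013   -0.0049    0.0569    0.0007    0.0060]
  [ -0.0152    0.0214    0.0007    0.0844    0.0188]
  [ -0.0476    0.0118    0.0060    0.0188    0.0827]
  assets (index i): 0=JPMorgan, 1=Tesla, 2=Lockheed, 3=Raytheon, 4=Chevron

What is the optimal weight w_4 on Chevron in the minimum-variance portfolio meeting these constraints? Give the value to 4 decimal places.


x=Σ⁻¹μ = [2.8957  0.9781  0.7847  -0.0127  2.3195]
y=Σ⁻¹𝟙 = [19.1070  8.2619  16.6434  8.8954  18.6809]
a=μᵀx=0.878303  b=𝟙ᵀx=6.965342  c=𝟙ᵀy=71.588661  D=ac−b²=14.360578
λ₁=(c·0.127−b)/D = (71.588661·0.127−6.965342)/14.360578 = 0.148073
λ₂=(a−b·0.127)/D = (0.878303−6.965342·0.127)/14.360578 = -0.000438
w* = 0.148073·x + -0.000438·y:
  w_0 = 0.148073·2.8957 + -0.000438·19.1070 = 0.4204  (JPMorgan)
  w_1 = 0.148073·0.9781 + -0.000438·8.2619 = 0.1412  (Tesla)
  w_2 = 0.148073·0.7847 + -0.000438·16.6434 = 0.1089  (Lockheed)
  w_3 = 0.148073·-0.0127 + -0.000438·8.8954 = -0.0058  (Raytheon)
  w_4 = 0.148073·2.3195 + -0.000438·18.6809 = 0.3353  (Chevron)
Σw_i=1.0000  μᵀw=0.1270
σ²=wᵀΣw=λ₁·μ_p+λ₂ = 0.148073·0.127 + -0.000438 = 0.018367 ≈ 0.0184

0.3353


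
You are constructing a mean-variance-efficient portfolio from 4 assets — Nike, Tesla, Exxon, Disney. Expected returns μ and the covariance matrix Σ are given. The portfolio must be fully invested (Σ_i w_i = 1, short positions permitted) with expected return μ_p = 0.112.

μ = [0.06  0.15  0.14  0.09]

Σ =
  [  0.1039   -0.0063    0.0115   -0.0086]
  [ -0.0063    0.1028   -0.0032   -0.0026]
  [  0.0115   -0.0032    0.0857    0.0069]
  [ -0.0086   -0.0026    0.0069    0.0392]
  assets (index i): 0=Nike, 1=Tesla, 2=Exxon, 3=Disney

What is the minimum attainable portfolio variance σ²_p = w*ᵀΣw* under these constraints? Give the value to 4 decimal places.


0.0183

x=Σ⁻¹μ = [0.7096  1.6050  1.4124  2.3095]
y=Σ⁻¹𝟙 = [11.6583  11.3932  8.3269  27.3578]
a=μᵀx=0.688911  b=𝟙ᵀx=6.036459  c=𝟙ᵀy=58.736296  D=ac−b²=4.025264
λ₁=(c·0.112−b)/D = (58.736296·0.112−6.036459)/4.025264 = 0.134651
λ₂=(a−b·0.112)/D = (0.688911−6.036459·0.112)/4.025264 = 0.003187
w* = 0.134651·x + 0.003187·y:
  w_0 = 0.134651·0.7096 + 0.003187·11.6583 = 0.1327  (Nike)
  w_1 = 0.134651·1.6050 + 0.003187·11.3932 = 0.2524  (Tesla)
  w_2 = 0.134651·1.4124 + 0.003187·8.3269 = 0.2167  (Exxon)
  w_3 = 0.134651·2.3095 + 0.003187·27.3578 = 0.3982  (Disney)
Σw_i=1.0000  μᵀw=0.1120
σ²=wᵀΣw=λ₁·μ_p+λ₂ = 0.134651·0.112 + 0.003187 = 0.018268 ≈ 0.0183


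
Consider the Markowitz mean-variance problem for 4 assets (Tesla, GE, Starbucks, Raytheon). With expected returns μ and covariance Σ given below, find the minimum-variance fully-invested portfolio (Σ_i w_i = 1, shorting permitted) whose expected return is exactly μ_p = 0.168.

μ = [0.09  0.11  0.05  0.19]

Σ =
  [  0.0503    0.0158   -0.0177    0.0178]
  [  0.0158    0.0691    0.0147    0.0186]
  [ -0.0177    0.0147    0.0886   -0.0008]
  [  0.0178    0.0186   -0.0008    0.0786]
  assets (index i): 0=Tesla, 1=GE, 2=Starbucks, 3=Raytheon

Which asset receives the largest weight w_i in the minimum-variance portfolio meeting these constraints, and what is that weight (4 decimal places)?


x=Σ⁻¹μ = [1.1186  0.6440  0.6992  2.0187]
y=Σ⁻¹𝟙 = [21.1780  4.5955  14.8182  6.9900]
a=μᵀx=0.590028  b=𝟙ᵀx=4.480520  c=𝟙ᵀy=47.581556  D=ac−b²=7.999401
λ₁=(c·0.168−b)/D = (47.581556·0.168−4.480520)/7.999401 = 0.439181
λ₂=(a−b·0.168)/D = (0.590028−4.480520·0.168)/7.999401 = -0.020339
w* = 0.439181·x + -0.020339·y:
  w_0 = 0.439181·1.1186 + -0.020339·21.1780 = 0.0606  (Tesla)
  w_1 = 0.439181·0.6440 + -0.020339·4.5955 = 0.1894  (GE)
  w_2 = 0.439181·0.6992 + -0.020339·14.8182 = 0.0057  (Starbucks)
  w_3 = 0.439181·2.0187 + -0.020339·6.9900 = 0.7444  (Raytheon)
Σw_i=1.0000  μᵀw=0.1680
σ²=wᵀΣw=λ₁·μ_p+λ₂ = 0.439181·0.168 + -0.020339 = 0.053443 ≈ 0.0534

Raytheon (0.7444)


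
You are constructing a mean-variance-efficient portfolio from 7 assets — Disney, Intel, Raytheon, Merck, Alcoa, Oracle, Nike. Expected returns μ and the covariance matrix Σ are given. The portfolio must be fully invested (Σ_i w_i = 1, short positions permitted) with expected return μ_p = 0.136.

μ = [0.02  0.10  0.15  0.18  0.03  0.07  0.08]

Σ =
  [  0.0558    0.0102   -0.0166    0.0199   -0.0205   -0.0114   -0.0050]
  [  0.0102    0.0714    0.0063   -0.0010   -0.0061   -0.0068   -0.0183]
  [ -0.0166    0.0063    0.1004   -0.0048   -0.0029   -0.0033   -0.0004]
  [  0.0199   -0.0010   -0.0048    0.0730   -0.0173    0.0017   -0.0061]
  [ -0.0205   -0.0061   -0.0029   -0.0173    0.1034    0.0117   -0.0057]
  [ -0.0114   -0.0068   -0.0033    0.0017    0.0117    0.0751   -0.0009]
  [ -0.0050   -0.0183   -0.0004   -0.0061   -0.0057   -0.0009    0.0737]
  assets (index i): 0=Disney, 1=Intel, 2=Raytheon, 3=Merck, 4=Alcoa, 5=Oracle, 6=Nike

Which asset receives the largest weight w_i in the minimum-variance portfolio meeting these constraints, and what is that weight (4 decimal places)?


p=Σ⁻¹μ = [0.1744  1.9446  1.6090  2.9156  0.9635  1.0122  1.9171]
q=Σ⁻¹𝟙 = [26.3207  18.0465  14.9867  13.5195  17.9868  16.7665  22.6314]
a=μᵀp=1.217229  b=𝟙ᵀp=10.536347  c=𝟙ᵀq=130.258062  D=ac−b²=47.539244
λ₁=(c·0.136−b)/D = (130.258062·0.136−10.536347)/47.539244 = 0.151007
λ₂=(a−b·0.136)/D = (1.217229−10.536347·0.136)/47.539244 = -0.004538
w* = 0.151007·p + -0.004538·q:
  w_0 = 0.151007·0.1744 + -0.004538·26.3207 = -0.0931  (Disney)
  w_1 = 0.151007·1.9446 + -0.004538·18.0465 = 0.2118  (Intel)
  w_2 = 0.151007·1.6090 + -0.004538·14.9867 = 0.1750  (Raytheon)
  w_3 = 0.151007·2.9156 + -0.004538·13.5195 = 0.3789  (Merck)
  w_4 = 0.151007·0.9635 + -0.004538·17.9868 = 0.0639  (Alcoa)
  w_5 = 0.151007·1.0122 + -0.004538·16.7665 = 0.0768  (Oracle)
  w_6 = 0.151007·1.9171 + -0.004538·22.6314 = 0.1868  (Nike)
Σw_i=1.0000  μᵀw=0.1360
σ²=wᵀΣw=λ₁·μ_p+λ₂ = 0.151007·0.136 + -0.004538 = 0.015999 ≈ 0.0160

Merck (0.3789)


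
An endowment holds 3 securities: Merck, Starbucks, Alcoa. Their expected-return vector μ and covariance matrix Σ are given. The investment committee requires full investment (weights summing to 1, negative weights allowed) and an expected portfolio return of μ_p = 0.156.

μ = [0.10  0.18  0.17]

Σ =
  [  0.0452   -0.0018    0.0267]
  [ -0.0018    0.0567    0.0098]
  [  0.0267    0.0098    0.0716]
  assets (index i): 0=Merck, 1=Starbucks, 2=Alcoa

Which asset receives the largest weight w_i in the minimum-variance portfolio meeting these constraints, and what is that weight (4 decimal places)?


x=Σ⁻¹μ = [1.4997  2.9790  1.4073]
y=Σ⁻¹𝟙 = [20.5192  17.6133  3.9040]
a=μᵀx=0.925430  b=𝟙ᵀx=5.885998  c=𝟙ᵀy=42.036510  D=ac−b²=4.256870
λ₁=(c·0.156−b)/D = (42.036510·0.156−5.885998)/4.256870 = 0.157792
λ₂=(a−b·0.156)/D = (0.925430−5.885998·0.156)/4.256870 = 0.001695
w* = 0.157792·x + 0.001695·y:
  w_0 = 0.157792·1.4997 + 0.001695·20.5192 = 0.2714  (Merck)
  w_1 = 0.157792·2.9790 + 0.001695·17.6133 = 0.4999  (Starbucks)
  w_2 = 0.157792·1.4073 + 0.001695·3.9040 = 0.2287  (Alcoa)
Σw_i=1.0000  μᵀw=0.1560
σ²=wᵀΣw=λ₁·μ_p+λ₂ = 0.157792·0.156 + 0.001695 = 0.026310 ≈ 0.0263

Starbucks (0.4999)


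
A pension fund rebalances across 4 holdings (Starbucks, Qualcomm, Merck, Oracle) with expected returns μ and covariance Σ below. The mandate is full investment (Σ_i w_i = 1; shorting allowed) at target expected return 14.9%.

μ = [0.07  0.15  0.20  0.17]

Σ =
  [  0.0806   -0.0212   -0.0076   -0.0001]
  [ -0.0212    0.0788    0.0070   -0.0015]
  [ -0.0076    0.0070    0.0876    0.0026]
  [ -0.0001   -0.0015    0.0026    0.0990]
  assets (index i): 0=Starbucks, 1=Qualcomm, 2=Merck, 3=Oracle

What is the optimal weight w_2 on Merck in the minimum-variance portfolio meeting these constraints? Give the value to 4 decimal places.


0.2692

u=Σ⁻¹μ = [1.6529  2.1849  2.2016  1.6941]
v=Σ⁻¹𝟙 = [17.8767  16.6848  11.3342  10.0742]
a=μᵀu=1.171765  b=𝟙ᵀu=7.733540  c=𝟙ᵀv=55.969890  D=ac−b²=5.775911
λ₁=(c·0.149−b)/D = (55.969890·0.149−7.733540)/5.775911 = 0.104914
λ₂=(a−b·0.149)/D = (1.171765−7.733540·0.149)/5.775911 = 0.003370
w* = 0.104914·u + 0.003370·v:
  w_0 = 0.104914·1.6529 + 0.003370·17.8767 = 0.2337  (Starbucks)
  w_1 = 0.104914·2.1849 + 0.003370·16.6848 = 0.2855  (Qualcomm)
  w_2 = 0.104914·2.2016 + 0.003370·11.3342 = 0.2692  (Merck)
  w_3 = 0.104914·1.6941 + 0.003370·10.0742 = 0.2117  (Oracle)
Σw_i=1.0000  μᵀw=0.1490
σ²=wᵀΣw=λ₁·μ_p+λ₂ = 0.104914·0.149 + 0.003370 = 0.019003 ≈ 0.0190


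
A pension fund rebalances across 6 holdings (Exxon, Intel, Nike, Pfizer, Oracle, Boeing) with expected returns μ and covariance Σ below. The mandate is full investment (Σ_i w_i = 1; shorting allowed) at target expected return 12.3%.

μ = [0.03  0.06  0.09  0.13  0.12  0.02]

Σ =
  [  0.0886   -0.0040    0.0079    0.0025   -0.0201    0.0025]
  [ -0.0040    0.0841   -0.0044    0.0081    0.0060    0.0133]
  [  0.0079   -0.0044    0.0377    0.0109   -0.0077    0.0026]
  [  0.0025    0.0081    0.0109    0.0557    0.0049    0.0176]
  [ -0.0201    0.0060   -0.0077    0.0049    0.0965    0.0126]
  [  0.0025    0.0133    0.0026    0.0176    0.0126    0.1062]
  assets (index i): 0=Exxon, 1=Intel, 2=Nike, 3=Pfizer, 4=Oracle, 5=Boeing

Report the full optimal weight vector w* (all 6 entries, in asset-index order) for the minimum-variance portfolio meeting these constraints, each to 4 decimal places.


0.0158  0.0726  0.3677  0.4234  0.2763  -0.1557

p=Σ⁻¹μ = [0.4613  0.6397  2.1663  1.8042  1.4366  -0.4251]
q=Σ⁻¹𝟙 = [12.1992  11.3948  25.3141  8.3240  13.2531  4.1304]
a=μᵀp=0.645629  b=𝟙ᵀp=6.083030  c=𝟙ᵀq=74.615539  D=ac−b²=11.170704
λ₁=(c·0.123−b)/D = (74.615539·0.123−6.083030)/11.170704 = 0.277035
λ₂=(a−b·0.123)/D = (0.645629−6.083030·0.123)/11.170704 = -0.009183
w* = 0.277035·p + -0.009183·q:
  w_0 = 0.277035·0.4613 + -0.009183·12.1992 = 0.0158  (Exxon)
  w_1 = 0.277035·0.6397 + -0.009183·11.3948 = 0.0726  (Intel)
  w_2 = 0.277035·2.1663 + -0.009183·25.3141 = 0.3677  (Nike)
  w_3 = 0.277035·1.8042 + -0.009183·8.3240 = 0.4234  (Pfizer)
  w_4 = 0.277035·1.4366 + -0.009183·13.2531 = 0.2763  (Oracle)
  w_5 = 0.277035·-0.4251 + -0.009183·4.1304 = -0.1557  (Boeing)
Σw_i=1.0000  μᵀw=0.1230
σ²=wᵀΣw=λ₁·μ_p+λ₂ = 0.277035·0.123 + -0.009183 = 0.024892 ≈ 0.0249


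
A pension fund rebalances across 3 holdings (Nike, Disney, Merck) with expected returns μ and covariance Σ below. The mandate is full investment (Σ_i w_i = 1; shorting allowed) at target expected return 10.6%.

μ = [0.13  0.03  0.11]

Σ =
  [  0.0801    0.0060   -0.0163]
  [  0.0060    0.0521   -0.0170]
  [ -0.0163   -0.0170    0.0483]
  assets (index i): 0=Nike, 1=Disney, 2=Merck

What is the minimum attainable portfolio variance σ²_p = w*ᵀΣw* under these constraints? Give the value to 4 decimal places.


0.0158

u=Σ⁻¹μ = [2.2351  1.4773  3.5517]
v=Σ⁻¹𝟙 = [17.8258  29.2147  37.0023]
a=μᵀu=0.725561  b=𝟙ᵀu=7.264049  c=𝟙ᵀv=84.042778  D=ac−b²=8.211790
λ₁=(c·0.106−b)/D = (84.042778·0.106−7.264049)/8.211790 = 0.200259
λ₂=(a−b·0.106)/D = (0.725561−7.264049·0.106)/8.211790 = -0.005410
w* = 0.200259·u + -0.005410·v:
  w_0 = 0.200259·2.2351 + -0.005410·17.8258 = 0.3511  (Nike)
  w_1 = 0.200259·1.4773 + -0.005410·29.2147 = 0.1378  (Disney)
  w_2 = 0.200259·3.5517 + -0.005410·37.0023 = 0.5111  (Merck)
Σw_i=1.0000  μᵀw=0.1060
σ²=wᵀΣw=λ₁·μ_p+λ₂ = 0.200259·0.106 + -0.005410 = 0.015817 ≈ 0.0158


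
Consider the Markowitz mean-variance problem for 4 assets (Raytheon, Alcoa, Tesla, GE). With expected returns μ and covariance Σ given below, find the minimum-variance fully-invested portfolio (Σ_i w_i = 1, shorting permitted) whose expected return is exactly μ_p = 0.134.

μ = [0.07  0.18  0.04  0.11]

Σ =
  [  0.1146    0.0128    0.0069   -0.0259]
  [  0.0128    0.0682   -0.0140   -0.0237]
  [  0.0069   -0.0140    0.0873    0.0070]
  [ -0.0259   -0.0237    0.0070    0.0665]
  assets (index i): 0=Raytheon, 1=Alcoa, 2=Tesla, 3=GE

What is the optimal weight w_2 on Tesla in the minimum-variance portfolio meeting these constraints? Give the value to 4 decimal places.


p=Σ⁻¹μ = [0.8843  3.7560  0.7292  3.2604]
q=Σ⁻¹𝟙 = [11.3270  24.3951  12.3190  26.8466]
a=μᵀp=1.125795  b=𝟙ᵀp=8.629890  c=𝟙ᵀq=74.887648  D=ac−b²=9.833174
λ₁=(c·0.134−b)/D = (74.887648·0.134−8.629890)/9.833174 = 0.142889
λ₂=(a−b·0.134)/D = (1.125795−8.629890·0.134)/9.833174 = -0.003113
w* = 0.142889·p + -0.003113·q:
  w_0 = 0.142889·0.8843 + -0.003113·11.3270 = 0.0911  (Raytheon)
  w_1 = 0.142889·3.7560 + -0.003113·24.3951 = 0.4608  (Alcoa)
  w_2 = 0.142889·0.7292 + -0.003113·12.3190 = 0.0658  (Tesla)
  w_3 = 0.142889·3.2604 + -0.003113·26.8466 = 0.3823  (GE)
Σw_i=1.0000  μᵀw=0.1340
σ²=wᵀΣw=λ₁·μ_p+λ₂ = 0.142889·0.134 + -0.003113 = 0.016034 ≈ 0.0160

0.0658


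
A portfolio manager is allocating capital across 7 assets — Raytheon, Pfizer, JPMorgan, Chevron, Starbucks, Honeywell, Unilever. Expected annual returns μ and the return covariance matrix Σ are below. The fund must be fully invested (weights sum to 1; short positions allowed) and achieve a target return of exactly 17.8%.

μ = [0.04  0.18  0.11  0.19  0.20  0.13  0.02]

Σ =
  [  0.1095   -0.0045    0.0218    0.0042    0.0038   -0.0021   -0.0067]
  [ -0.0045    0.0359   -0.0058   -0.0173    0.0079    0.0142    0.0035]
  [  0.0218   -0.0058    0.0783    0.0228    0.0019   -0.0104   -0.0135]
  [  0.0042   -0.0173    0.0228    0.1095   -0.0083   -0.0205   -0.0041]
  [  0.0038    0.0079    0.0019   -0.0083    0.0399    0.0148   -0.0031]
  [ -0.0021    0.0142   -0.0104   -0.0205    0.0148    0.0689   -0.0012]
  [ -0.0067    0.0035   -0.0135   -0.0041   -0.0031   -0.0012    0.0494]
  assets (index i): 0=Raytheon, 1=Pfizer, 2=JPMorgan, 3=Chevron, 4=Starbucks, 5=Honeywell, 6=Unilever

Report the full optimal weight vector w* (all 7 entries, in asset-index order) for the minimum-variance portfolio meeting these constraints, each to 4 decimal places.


u=Σ⁻¹μ = [0.1790  5.1981  1.0836  2.8535  4.2279  0.9407  0.8820]
v=Σ⁻¹𝟙 = [8.0765  26.7611  13.8018  14.8546  18.9429  12.1302  25.9303]
a=μᵀu=2.589685  b=𝟙ᵀu=15.364750  c=𝟙ᵀv=120.497476  D=ac−b²=75.974900
λ₁=(c·0.178−b)/D = (120.497476·0.178−15.364750)/75.974900 = 0.080076
λ₂=(a−b·0.178)/D = (2.589685−15.364750·0.178)/75.974900 = -0.001912
w* = 0.080076·u + -0.001912·v:
  w_0 = 0.080076·0.1790 + -0.001912·8.0765 = -0.0011  (Raytheon)
  w_1 = 0.080076·5.1981 + -0.001912·26.7611 = 0.3651  (Pfizer)
  w_2 = 0.080076·1.0836 + -0.001912·13.8018 = 0.0604  (JPMorgan)
  w_3 = 0.080076·2.8535 + -0.001912·14.8546 = 0.2001  (Chevron)
  w_4 = 0.080076·4.2279 + -0.001912·18.9429 = 0.3023  (Starbucks)
  w_5 = 0.080076·0.9407 + -0.001912·12.1302 = 0.0521  (Honeywell)
  w_6 = 0.080076·0.8820 + -0.001912·25.9303 = 0.0211  (Unilever)
Σw_i=1.0000  μᵀw=0.1780
σ²=wᵀΣw=λ₁·μ_p+λ₂ = 0.080076·0.178 + -0.001912 = 0.012342 ≈ 0.0123

-0.0011  0.3651  0.0604  0.2001  0.3023  0.0521  0.0211


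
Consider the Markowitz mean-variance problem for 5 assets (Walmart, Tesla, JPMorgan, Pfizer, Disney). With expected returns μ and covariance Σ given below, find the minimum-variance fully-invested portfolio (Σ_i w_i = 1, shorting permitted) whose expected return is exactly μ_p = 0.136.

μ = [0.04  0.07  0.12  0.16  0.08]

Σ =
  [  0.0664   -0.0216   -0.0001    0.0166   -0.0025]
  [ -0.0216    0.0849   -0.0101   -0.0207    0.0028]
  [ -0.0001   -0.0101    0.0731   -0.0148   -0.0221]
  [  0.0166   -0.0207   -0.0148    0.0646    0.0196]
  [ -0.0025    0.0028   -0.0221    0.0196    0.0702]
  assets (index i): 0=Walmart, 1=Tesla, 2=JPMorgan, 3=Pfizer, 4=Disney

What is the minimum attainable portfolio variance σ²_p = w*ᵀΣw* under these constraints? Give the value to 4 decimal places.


g=Σ⁻¹μ = [0.4811  2.0831  2.9318  3.3722  1.0551]
h=Σ⁻¹𝟙 = [18.6652  23.7238  25.9317  19.1338  16.7849]
a=μᵀg=1.140833  b=𝟙ᵀg=9.923277  c=𝟙ᵀh=104.239393  D=ac−b²=20.448269
λ₁=(c·0.136−b)/D = (104.239393·0.136−9.923277)/20.448269 = 0.208002
λ₂=(a−b·0.136)/D = (1.140833−9.923277·0.136)/20.448269 = -0.010208
w* = 0.208002·g + -0.010208·h:
  w_0 = 0.208002·0.4811 + -0.010208·18.6652 = -0.0905  (Walmart)
  w_1 = 0.208002·2.0831 + -0.010208·23.7238 = 0.1911  (Tesla)
  w_2 = 0.208002·2.9318 + -0.010208·25.9317 = 0.3451  (JPMorgan)
  w_3 = 0.208002·3.3722 + -0.010208·19.1338 = 0.5061  (Pfizer)
  w_4 = 0.208002·1.0551 + -0.010208·16.7849 = 0.0481  (Disney)
Σw_i=1.0000  μᵀw=0.1360
σ²=wᵀΣw=λ₁·μ_p+λ₂ = 0.208002·0.136 + -0.010208 = 0.018080 ≈ 0.0181

0.0181


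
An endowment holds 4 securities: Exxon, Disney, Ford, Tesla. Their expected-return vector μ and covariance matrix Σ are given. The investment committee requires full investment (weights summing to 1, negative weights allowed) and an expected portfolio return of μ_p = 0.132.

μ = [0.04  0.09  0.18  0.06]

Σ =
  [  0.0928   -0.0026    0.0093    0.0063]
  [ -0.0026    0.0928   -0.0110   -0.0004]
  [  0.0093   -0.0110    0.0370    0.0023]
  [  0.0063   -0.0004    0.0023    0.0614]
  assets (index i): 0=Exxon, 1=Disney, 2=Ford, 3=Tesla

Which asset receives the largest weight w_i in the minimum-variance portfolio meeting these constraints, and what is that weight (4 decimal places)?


Ford (0.5551)

g=Σ⁻¹μ = [-0.1115  1.6006  5.3190  0.7998]
h=Σ⁻¹𝟙 = [7.3287  14.4305  28.5701  14.5585]
a=μᵀg=1.145013  b=𝟙ᵀg=7.608020  c=𝟙ᵀh=64.887733  D=ac−b²=16.415355
λ₁=(c·0.132−b)/D = (64.887733·0.132−7.608020)/16.415355 = 0.058309
λ₂=(a−b·0.132)/D = (1.145013−7.608020·0.132)/16.415355 = 0.008575
w* = 0.058309·g + 0.008575·h:
  w_0 = 0.058309·-0.1115 + 0.008575·7.3287 = 0.0563  (Exxon)
  w_1 = 0.058309·1.6006 + 0.008575·14.4305 = 0.2171  (Disney)
  w_2 = 0.058309·5.3190 + 0.008575·28.5701 = 0.5551  (Ford)
  w_3 = 0.058309·0.7998 + 0.008575·14.5585 = 0.1715  (Tesla)
Σw_i=1.0000  μᵀw=0.1320
σ²=wᵀΣw=λ₁·μ_p+λ₂ = 0.058309·0.132 + 0.008575 = 0.016271 ≈ 0.0163


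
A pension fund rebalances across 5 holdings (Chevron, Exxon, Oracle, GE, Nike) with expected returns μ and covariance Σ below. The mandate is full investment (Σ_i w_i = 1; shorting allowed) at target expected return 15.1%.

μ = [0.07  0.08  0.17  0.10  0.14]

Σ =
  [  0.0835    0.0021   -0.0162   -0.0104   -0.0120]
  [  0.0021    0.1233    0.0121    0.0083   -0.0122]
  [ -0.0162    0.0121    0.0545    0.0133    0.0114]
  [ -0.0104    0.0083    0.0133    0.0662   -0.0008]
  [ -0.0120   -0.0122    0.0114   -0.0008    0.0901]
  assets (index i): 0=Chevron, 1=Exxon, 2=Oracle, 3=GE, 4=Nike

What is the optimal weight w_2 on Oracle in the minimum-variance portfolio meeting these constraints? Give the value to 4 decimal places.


x=Σ⁻¹μ = [1.7599  0.3962  2.9623  1.1601  1.4774]
y=Σ⁻¹𝟙 = [18.5381  6.4774  16.3737  14.0674  12.4981]
a=μᵀx=0.981319  b=𝟙ᵀx=7.755852  c=𝟙ᵀy=67.954627  D=ac−b²=6.531899
λ₁=(c·0.151−b)/D = (67.954627·0.151−7.755852)/6.531899 = 0.383548
λ₂=(a−b·0.151)/D = (0.981319−7.755852·0.151)/6.531899 = -0.029060
w* = 0.383548·x + -0.029060·y:
  w_0 = 0.383548·1.7599 + -0.029060·18.5381 = 0.1363  (Chevron)
  w_1 = 0.383548·0.3962 + -0.029060·6.4774 = -0.0363  (Exxon)
  w_2 = 0.383548·2.9623 + -0.029060·16.3737 = 0.6604  (Oracle)
  w_3 = 0.383548·1.1601 + -0.029060·14.0674 = 0.0362  (GE)
  w_4 = 0.383548·1.4774 + -0.029060·12.4981 = 0.2035  (Nike)
Σw_i=1.0000  μᵀw=0.1510
σ²=wᵀΣw=λ₁·μ_p+λ₂ = 0.383548·0.151 + -0.029060 = 0.028856 ≈ 0.0289

0.6604


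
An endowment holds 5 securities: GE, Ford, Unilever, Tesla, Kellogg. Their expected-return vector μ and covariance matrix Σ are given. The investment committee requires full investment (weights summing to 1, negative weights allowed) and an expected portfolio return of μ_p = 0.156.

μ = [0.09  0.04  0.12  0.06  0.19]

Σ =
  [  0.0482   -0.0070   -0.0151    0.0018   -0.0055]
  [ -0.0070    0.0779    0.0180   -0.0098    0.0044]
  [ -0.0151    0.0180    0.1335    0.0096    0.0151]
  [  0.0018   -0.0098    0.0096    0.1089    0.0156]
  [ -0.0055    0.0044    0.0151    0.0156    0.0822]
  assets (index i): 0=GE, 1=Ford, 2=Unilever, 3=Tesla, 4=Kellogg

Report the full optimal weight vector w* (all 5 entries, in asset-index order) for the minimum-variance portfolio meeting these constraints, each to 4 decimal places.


x=Σ⁻¹μ = [2.4491  0.4276  0.8510  0.1491  2.2678]
y=Σ⁻¹𝟙 = [25.7921  13.9999  6.7746  7.9304  10.3923]
a=μᵀx=0.779472  b=𝟙ᵀx=6.144593  c=𝟙ᵀy=64.889258  D=ac−b²=12.823361
λ₁=(c·0.156−b)/D = (64.889258·0.156−6.144593)/12.823361 = 0.310225
λ₂=(a−b·0.156)/D = (0.779472−6.144593·0.156)/12.823361 = -0.013965
w* = 0.310225·x + -0.013965·y:
  w_0 = 0.310225·2.4491 + -0.013965·25.7921 = 0.3996  (GE)
  w_1 = 0.310225·0.4276 + -0.013965·13.9999 = -0.0629  (Ford)
  w_2 = 0.310225·0.8510 + -0.013965·6.7746 = 0.1694  (Unilever)
  w_3 = 0.310225·0.1491 + -0.013965·7.9304 = -0.0645  (Tesla)
  w_4 = 0.310225·2.2678 + -0.013965·10.3923 = 0.5584  (Kellogg)
Σw_i=1.0000  μᵀw=0.1560
σ²=wᵀΣw=λ₁·μ_p+λ₂ = 0.310225·0.156 + -0.013965 = 0.034430 ≈ 0.0344

0.3996  -0.0629  0.1694  -0.0645  0.5584


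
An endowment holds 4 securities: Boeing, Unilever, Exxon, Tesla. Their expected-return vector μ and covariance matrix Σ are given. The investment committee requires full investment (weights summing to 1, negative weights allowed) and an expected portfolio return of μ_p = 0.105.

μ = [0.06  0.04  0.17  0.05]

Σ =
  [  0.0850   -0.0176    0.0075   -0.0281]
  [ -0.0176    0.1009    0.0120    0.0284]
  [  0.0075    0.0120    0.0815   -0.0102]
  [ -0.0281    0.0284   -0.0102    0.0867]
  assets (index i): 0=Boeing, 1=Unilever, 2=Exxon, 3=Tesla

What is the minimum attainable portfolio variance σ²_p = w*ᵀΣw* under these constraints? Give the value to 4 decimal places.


g=Σ⁻¹μ = [0.8831  -0.0210  2.1482  1.1225]
h=Σ⁻¹𝟙 = [17.5768  6.9988  11.6632  16.3103]
a=μᵀg=0.473465  b=𝟙ᵀg=4.132826  c=𝟙ᵀh=52.549141  D=ac−b²=7.799953
λ₁=(c·0.105−b)/D = (52.549141·0.105−4.132826)/7.799953 = 0.177544
λ₂=(a−b·0.105)/D = (0.473465−4.132826·0.105)/7.799953 = 0.005067
w* = 0.177544·g + 0.005067·h:
  w_0 = 0.177544·0.8831 + 0.005067·17.5768 = 0.2458  (Boeing)
  w_1 = 0.177544·-0.0210 + 0.005067·6.9988 = 0.0317  (Unilever)
  w_2 = 0.177544·2.1482 + 0.005067·11.6632 = 0.4405  (Exxon)
  w_3 = 0.177544·1.1225 + 0.005067·16.3103 = 0.2819  (Tesla)
Σw_i=1.0000  μᵀw=0.1050
σ²=wᵀΣw=λ₁·μ_p+λ₂ = 0.177544·0.105 + 0.005067 = 0.023709 ≈ 0.0237

0.0237


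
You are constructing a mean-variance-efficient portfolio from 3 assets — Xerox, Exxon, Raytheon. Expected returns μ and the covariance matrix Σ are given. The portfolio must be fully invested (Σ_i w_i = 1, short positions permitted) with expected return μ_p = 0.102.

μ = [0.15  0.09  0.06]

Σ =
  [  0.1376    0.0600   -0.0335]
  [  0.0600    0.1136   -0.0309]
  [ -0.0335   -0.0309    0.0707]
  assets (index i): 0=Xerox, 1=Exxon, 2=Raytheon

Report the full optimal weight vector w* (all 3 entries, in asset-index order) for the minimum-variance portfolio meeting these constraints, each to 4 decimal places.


g=Σ⁻¹μ = [1.2431  0.5978  1.6989]
h=Σ⁻¹𝟙 = [8.1309  10.6724  22.6614]
a=μᵀg=0.342200  b=𝟙ᵀg=3.539838  c=𝟙ᵀh=41.464724  D=ac−b²=1.658795
λ₁=(c·0.102−b)/D = (41.464724·0.102−3.539838)/1.658795 = 0.415702
λ₂=(a−b·0.102)/D = (0.342200−3.539838·0.102)/1.658795 = -0.011372
w* = 0.415702·g + -0.011372·h:
  w_0 = 0.415702·1.2431 + -0.011372·8.1309 = 0.4243  (Xerox)
  w_1 = 0.415702·0.5978 + -0.011372·10.6724 = 0.1272  (Exxon)
  w_2 = 0.415702·1.6989 + -0.011372·22.6614 = 0.4486  (Raytheon)
Σw_i=1.0000  μᵀw=0.1020
σ²=wᵀΣw=λ₁·μ_p+λ₂ = 0.415702·0.102 + -0.011372 = 0.031030 ≈ 0.0310

0.4243  0.1272  0.4486


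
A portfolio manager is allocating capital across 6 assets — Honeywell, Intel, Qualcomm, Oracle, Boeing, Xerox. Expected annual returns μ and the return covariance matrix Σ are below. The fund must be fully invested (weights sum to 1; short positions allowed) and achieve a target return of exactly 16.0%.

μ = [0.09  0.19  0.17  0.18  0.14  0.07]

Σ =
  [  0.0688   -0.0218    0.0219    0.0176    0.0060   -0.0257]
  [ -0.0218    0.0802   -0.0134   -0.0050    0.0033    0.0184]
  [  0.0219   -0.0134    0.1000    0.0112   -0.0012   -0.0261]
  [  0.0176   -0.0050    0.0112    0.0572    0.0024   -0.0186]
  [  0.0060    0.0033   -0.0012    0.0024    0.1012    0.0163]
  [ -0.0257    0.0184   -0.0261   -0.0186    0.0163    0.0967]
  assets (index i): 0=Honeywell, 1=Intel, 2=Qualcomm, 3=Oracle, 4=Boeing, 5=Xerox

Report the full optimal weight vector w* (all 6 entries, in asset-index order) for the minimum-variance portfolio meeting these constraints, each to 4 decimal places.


0.0754  0.2714  0.1730  0.2951  0.0881  0.0970

x=Σ⁻¹μ = [1.3032  2.8498  1.8449  3.0696  0.9271  1.4601]
y=Σ⁻¹𝟙 = [17.8742  16.0053  10.9489  16.6499  5.2451  17.3198]
a=μᵀx=1.756914  b=𝟙ᵀx=11.454689  c=𝟙ᵀy=84.043284  D=ac−b²=16.446882
λ₁=(c·0.160−b)/D = (84.043284·0.160−11.454689)/16.446882 = 0.121132
λ₂=(a−b·0.160)/D = (1.756914−11.454689·0.160)/16.446882 = -0.004611
w* = 0.121132·x + -0.004611·y:
  w_0 = 0.121132·1.3032 + -0.004611·17.8742 = 0.0754  (Honeywell)
  w_1 = 0.121132·2.8498 + -0.004611·16.0053 = 0.2714  (Intel)
  w_2 = 0.121132·1.8449 + -0.004611·10.9489 = 0.1730  (Qualcomm)
  w_3 = 0.121132·3.0696 + -0.004611·16.6499 = 0.2951  (Oracle)
  w_4 = 0.121132·0.9271 + -0.004611·5.2451 = 0.0881  (Boeing)
  w_5 = 0.121132·1.4601 + -0.004611·17.3198 = 0.0970  (Xerox)
Σw_i=1.0000  μᵀw=0.1600
σ²=wᵀΣw=λ₁·μ_p+λ₂ = 0.121132·0.160 + -0.004611 = 0.014770 ≈ 0.0148


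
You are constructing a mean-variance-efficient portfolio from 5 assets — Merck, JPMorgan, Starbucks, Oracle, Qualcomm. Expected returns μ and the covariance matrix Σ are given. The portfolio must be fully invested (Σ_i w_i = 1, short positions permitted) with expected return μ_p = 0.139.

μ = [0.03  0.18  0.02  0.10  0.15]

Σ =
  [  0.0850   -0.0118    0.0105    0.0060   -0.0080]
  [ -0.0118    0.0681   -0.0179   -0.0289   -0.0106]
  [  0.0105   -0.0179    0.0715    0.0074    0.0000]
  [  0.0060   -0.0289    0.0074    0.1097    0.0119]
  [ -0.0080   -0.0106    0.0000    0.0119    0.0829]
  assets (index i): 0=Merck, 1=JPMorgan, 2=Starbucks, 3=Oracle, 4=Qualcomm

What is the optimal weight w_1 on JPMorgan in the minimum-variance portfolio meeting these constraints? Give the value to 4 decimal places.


u=Σ⁻¹μ = [0.8873  4.0960  1.0054  1.6374  2.1837]
v=Σ⁻¹𝟙 = [14.1968  29.9305  18.0131  13.3447  15.3442]
a=μᵀu=1.275298  b=𝟙ᵀu=9.809768  c=𝟙ᵀv=90.829415  D=ac−b²=19.603043
λ₁=(c·0.139−b)/D = (90.829415·0.139−9.809768)/19.603043 = 0.143627
λ₂=(a−b·0.139)/D = (1.275298−9.809768·0.139)/19.603043 = -0.004502
w* = 0.143627·u + -0.004502·v:
  w_0 = 0.143627·0.8873 + -0.004502·14.1968 = 0.0635  (Merck)
  w_1 = 0.143627·4.0960 + -0.004502·29.9305 = 0.4535  (JPMorgan)
  w_2 = 0.143627·1.0054 + -0.004502·18.0131 = 0.0633  (Starbucks)
  w_3 = 0.143627·1.6374 + -0.004502·13.3447 = 0.1751  (Oracle)
  w_4 = 0.143627·2.1837 + -0.004502·15.3442 = 0.2446  (Qualcomm)
Σw_i=1.0000  μᵀw=0.1390
σ²=wᵀΣw=λ₁·μ_p+λ₂ = 0.143627·0.139 + -0.004502 = 0.015462 ≈ 0.0155

0.4535


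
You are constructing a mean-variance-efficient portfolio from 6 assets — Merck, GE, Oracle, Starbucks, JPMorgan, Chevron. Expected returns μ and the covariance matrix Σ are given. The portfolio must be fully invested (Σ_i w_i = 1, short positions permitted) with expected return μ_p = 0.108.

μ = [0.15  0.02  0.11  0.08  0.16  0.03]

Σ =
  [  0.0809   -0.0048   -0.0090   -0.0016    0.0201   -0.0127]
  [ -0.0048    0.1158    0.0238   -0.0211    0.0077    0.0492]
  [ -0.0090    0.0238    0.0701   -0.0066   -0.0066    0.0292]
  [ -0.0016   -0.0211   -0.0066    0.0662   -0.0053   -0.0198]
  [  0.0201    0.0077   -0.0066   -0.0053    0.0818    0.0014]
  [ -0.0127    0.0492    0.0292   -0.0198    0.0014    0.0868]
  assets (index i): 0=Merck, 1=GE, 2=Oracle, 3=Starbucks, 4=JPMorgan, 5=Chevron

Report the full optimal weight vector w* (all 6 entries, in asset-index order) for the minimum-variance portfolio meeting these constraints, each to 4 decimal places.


0.2010  0.0319  0.2114  0.2660  0.1845  0.1052

x=Σ⁻¹μ = [1.7064  -0.1355  2.0187  1.6551  1.8137  0.3413]
y=Σ⁻¹𝟙 = [13.6459  5.2085  12.6825  22.5882  10.6754  11.2790]
a=μᵀx=0.908139  b=𝟙ᵀx=7.399615  c=𝟙ᵀy=76.079468  D=ac−b²=14.336437
λ₁=(c·0.108−b)/D = (76.079468·0.108−7.399615)/14.336437 = 0.056985
λ₂=(a−b·0.108)/D = (0.908139−7.399615·0.108)/14.336437 = 0.007602
w* = 0.056985·x + 0.007602·y:
  w_0 = 0.056985·1.7064 + 0.007602·13.6459 = 0.2010  (Merck)
  w_1 = 0.056985·-0.1355 + 0.007602·5.2085 = 0.0319  (GE)
  w_2 = 0.056985·2.0187 + 0.007602·12.6825 = 0.2114  (Oracle)
  w_3 = 0.056985·1.6551 + 0.007602·22.5882 = 0.2660  (Starbucks)
  w_4 = 0.056985·1.8137 + 0.007602·10.6754 = 0.1845  (JPMorgan)
  w_5 = 0.056985·0.3413 + 0.007602·11.2790 = 0.1052  (Chevron)
Σw_i=1.0000  μᵀw=0.1080
σ²=wᵀΣw=λ₁·μ_p+λ₂ = 0.056985·0.108 + 0.007602 = 0.013756 ≈ 0.0138


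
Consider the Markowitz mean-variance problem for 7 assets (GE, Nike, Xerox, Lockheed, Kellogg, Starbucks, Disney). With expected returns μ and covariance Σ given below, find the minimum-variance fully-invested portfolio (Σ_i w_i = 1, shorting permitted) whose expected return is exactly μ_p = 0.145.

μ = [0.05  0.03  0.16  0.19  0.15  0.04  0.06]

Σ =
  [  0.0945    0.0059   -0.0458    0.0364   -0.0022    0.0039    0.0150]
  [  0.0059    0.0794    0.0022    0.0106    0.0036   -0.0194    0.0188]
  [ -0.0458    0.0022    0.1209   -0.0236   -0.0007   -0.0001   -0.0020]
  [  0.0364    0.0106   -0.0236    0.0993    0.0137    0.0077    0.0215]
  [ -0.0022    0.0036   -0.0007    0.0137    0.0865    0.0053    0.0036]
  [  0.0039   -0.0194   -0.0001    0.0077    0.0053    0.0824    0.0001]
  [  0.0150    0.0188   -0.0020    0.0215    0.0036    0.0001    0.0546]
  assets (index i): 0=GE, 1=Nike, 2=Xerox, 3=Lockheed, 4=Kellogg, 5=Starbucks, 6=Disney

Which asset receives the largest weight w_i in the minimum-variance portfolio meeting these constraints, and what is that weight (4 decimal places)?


x=Σ⁻¹μ = [0.7880  -0.0416  1.9963  1.8577  1.4613  0.1730  0.1417]
y=Σ⁻¹𝟙 = [13.8420  11.3940  14.0571  2.6949  9.9221  13.2790  9.3642]
a=μᵀx=0.945138  b=𝟙ᵀx=6.376425  c=𝟙ᵀy=74.553430  D=ac−b²=29.804492
λ₁=(c·0.145−b)/D = (74.553430·0.145−6.376425)/29.804492 = 0.148764
λ₂=(a−b·0.145)/D = (0.945138−6.376425·0.145)/29.804492 = 0.000690
w* = 0.148764·x + 0.000690·y:
  w_0 = 0.148764·0.7880 + 0.000690·13.8420 = 0.1268  (GE)
  w_1 = 0.148764·-0.0416 + 0.000690·11.3940 = 0.0017  (Nike)
  w_2 = 0.148764·1.9963 + 0.000690·14.0571 = 0.3067  (Xerox)
  w_3 = 0.148764·1.8577 + 0.000690·2.6949 = 0.2782  (Lockheed)
  w_4 = 0.148764·1.4613 + 0.000690·9.9221 = 0.2242  (Kellogg)
  w_5 = 0.148764·0.1730 + 0.000690·13.2790 = 0.0349  (Starbucks)
  w_6 = 0.148764·0.1417 + 0.000690·9.3642 = 0.0275  (Disney)
Σw_i=1.0000  μᵀw=0.1450
σ²=wᵀΣw=λ₁·μ_p+λ₂ = 0.148764·0.145 + 0.000690 = 0.022260 ≈ 0.0223

Xerox (0.3067)


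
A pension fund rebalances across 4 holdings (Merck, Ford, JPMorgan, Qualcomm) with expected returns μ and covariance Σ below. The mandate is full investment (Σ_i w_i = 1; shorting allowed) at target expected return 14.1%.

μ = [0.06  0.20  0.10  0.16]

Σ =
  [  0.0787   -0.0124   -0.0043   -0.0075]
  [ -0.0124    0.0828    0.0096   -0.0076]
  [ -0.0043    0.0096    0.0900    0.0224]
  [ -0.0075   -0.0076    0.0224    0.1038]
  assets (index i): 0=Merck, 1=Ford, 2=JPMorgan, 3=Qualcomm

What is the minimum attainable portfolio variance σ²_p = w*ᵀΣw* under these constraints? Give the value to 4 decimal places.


x=Σ⁻¹μ = [1.3834  2.7303  0.4520  1.7438]
y=Σ⁻¹𝟙 = [16.3998  14.5651  7.8020  10.2016]
a=μᵀx=0.953264  b=𝟙ᵀx=6.309473  c=𝟙ᵀy=48.968573  D=ac−b²=6.870534
λ₁=(c·0.141−b)/D = (48.968573·0.141−6.309473)/6.870534 = 0.086616
λ₂=(a−b·0.141)/D = (0.953264−6.309473·0.141)/6.870534 = 0.009261
w* = 0.086616·x + 0.009261·y:
  w_0 = 0.086616·1.3834 + 0.009261·16.3998 = 0.2717  (Merck)
  w_1 = 0.086616·2.7303 + 0.009261·14.5651 = 0.3714  (Ford)
  w_2 = 0.086616·0.4520 + 0.009261·7.8020 = 0.1114  (JPMorgan)
  w_3 = 0.086616·1.7438 + 0.009261·10.2016 = 0.2455  (Qualcomm)
Σw_i=1.0000  μᵀw=0.1410
σ²=wᵀΣw=λ₁·μ_p+λ₂ = 0.086616·0.141 + 0.009261 = 0.021474 ≈ 0.0215

0.0215


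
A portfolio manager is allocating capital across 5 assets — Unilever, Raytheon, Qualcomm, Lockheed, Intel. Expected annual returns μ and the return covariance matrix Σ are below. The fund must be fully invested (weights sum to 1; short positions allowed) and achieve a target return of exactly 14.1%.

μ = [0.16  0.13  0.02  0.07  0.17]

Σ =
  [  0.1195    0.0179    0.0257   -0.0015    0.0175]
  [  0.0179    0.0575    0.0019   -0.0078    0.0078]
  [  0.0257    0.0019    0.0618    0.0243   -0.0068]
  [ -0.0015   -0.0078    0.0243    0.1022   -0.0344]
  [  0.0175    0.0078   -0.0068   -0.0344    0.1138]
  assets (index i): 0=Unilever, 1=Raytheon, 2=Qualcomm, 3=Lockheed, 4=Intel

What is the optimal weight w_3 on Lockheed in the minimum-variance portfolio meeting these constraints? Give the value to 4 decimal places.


x=Σ⁻¹μ = [0.9403  1.9712  -0.5500  1.5336  1.6449]
y=Σ⁻¹𝟙 = [1.8898  16.5056  11.3308  12.3408  11.7729]
a=μᵀx=0.782687  b=𝟙ᵀx=5.539965  c=𝟙ᵀy=53.839954  D=ac−b²=11.448644
λ₁=(c·0.141−b)/D = (53.839954·0.141−5.539965)/11.448644 = 0.179189
λ₂=(a−b·0.141)/D = (0.782687−5.539965·0.141)/11.448644 = 0.000136
w* = 0.179189·x + 0.000136·y:
  w_0 = 0.179189·0.9403 + 0.000136·1.8898 = 0.1687  (Unilever)
  w_1 = 0.179189·1.9712 + 0.000136·16.5056 = 0.3555  (Raytheon)
  w_2 = 0.179189·-0.5500 + 0.000136·11.3308 = -0.0970  (Qualcomm)
  w_3 = 0.179189·1.5336 + 0.000136·12.3408 = 0.2765  (Lockheed)
  w_4 = 0.179189·1.6449 + 0.000136·11.7729 = 0.2963  (Intel)
Σw_i=1.0000  μᵀw=0.1410
σ²=wᵀΣw=λ₁·μ_p+λ₂ = 0.179189·0.141 + 0.000136 = 0.025401 ≈ 0.0254

0.2765


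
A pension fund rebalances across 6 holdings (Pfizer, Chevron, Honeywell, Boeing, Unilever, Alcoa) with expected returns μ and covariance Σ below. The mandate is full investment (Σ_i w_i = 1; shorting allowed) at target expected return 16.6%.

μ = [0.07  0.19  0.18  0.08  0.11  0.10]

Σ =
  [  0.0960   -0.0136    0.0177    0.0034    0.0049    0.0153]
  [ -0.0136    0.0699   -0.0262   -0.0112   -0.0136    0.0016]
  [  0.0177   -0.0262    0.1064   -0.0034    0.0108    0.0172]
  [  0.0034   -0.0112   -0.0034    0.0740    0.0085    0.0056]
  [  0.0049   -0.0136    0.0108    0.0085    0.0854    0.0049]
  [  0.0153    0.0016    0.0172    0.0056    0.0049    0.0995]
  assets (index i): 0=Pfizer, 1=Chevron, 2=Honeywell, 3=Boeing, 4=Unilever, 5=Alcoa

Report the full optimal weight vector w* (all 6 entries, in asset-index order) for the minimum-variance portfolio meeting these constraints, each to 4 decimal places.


x=Σ⁻¹μ = [0.7125  4.3354  2.5095  1.6366  1.4442  0.2287]
y=Σ⁻¹𝟙 = [9.8469  25.7065  12.6779  15.8412  11.8026  4.4584]
a=μᵀx=1.637973  b=𝟙ᵀx=10.866949  c=𝟙ᵀy=80.333423  D=ac−b²=13.493386
λ₁=(c·0.166−b)/D = (80.333423·0.166−10.866949)/13.493386 = 0.182934
λ₂=(a−b·0.166)/D = (1.637973−10.866949·0.166)/13.493386 = -0.012298
w* = 0.182934·x + -0.012298·y:
  w_0 = 0.182934·0.7125 + -0.012298·9.8469 = 0.0092  (Pfizer)
  w_1 = 0.182934·4.3354 + -0.012298·25.7065 = 0.4770  (Chevron)
  w_2 = 0.182934·2.5095 + -0.012298·12.6779 = 0.3032  (Honeywell)
  w_3 = 0.182934·1.6366 + -0.012298·15.8412 = 0.1046  (Boeing)
  w_4 = 0.182934·1.4442 + -0.012298·11.8026 = 0.1190  (Unilever)
  w_5 = 0.182934·0.2287 + -0.012298·4.4584 = -0.0130  (Alcoa)
Σw_i=1.0000  μᵀw=0.1660
σ²=wᵀΣw=λ₁·μ_p+λ₂ = 0.182934·0.166 + -0.012298 = 0.018069 ≈ 0.0181

0.0092  0.4770  0.3032  0.1046  0.1190  -0.0130
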